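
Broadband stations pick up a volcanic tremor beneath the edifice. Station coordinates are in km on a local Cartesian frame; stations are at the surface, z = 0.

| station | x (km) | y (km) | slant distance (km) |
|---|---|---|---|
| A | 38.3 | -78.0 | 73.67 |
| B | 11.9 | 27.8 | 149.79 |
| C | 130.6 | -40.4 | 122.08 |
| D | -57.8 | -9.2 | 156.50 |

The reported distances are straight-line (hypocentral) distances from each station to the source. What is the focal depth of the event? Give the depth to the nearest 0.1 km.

depth ≈ 69.6 km

Each station gives a sphere (x−x_i)² + (y−y_i)² + z² = d_i² (stations at z=0).
Subtracting the A sphere from B and C: z² cancels, leaving linear equations in x and y:
-52.8 x + 211.6 y = -23646.22
184.6 x + 75.2 y = 1661.37
Solving: x ≈ 49.492, y ≈ -99.400 km (keep extra digits for the depth step; rounded: 49.5, -99.4).
Then from the A sphere: z² = 73.67² − (x − 38.3)² − (y + 78.0)² with x = 49.492, y = -99.400, so z ≈ 69.599 ≈ 69.6 km.
Check against D (with the unrounded solution): distance 156.50 ≈ 156.50 km. ✓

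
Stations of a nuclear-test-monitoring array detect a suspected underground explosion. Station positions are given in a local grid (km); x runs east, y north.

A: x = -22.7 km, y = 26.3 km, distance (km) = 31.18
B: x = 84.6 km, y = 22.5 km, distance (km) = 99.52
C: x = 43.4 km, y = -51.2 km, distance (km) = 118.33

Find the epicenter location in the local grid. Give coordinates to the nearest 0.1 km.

Circle about each station: (x + 22.7)² + (y − 26.3)² = 31.18²; (x − 84.6)² + (y − 22.5)² = 99.52²; (x − 43.4)² + (y + 51.2)² = 118.33².
Subtracting pairs of circle equations eliminates x²+y² and gives linear equations (the radical axes):
214.6 x − 7.6 y = -2475.61
132.2 x − 155.0 y = -9731.78
Solving the 2×2 system: x ≈ -9.6, y ≈ 54.6 km.

(-9.6, 54.6)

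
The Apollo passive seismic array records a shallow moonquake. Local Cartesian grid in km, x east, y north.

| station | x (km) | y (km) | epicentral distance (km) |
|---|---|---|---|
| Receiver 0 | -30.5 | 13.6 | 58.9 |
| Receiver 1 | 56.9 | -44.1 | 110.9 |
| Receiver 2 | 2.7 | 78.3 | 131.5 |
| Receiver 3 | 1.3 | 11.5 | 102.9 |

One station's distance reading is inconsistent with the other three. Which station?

Solve using three stations at a time. Using Receiver 0, Receiver 1, Receiver 2 (subtract circle equations pairwise → linear system) gives (x, y) ≈ (-53.9, -40.4).
Distances from that point to each station vs reported:
  Receiver 0: calculated 58.8 vs reported 58.9 → residual 0.1 km
  Receiver 1: calculated 110.9 vs reported 110.9 → residual 0.0 km
  Receiver 2: calculated 131.5 vs reported 131.5 → residual 0.0 km
  Receiver 3: calculated 75.7 vs reported 102.9 → residual 27.2 km
Receiver 0, Receiver 1, Receiver 2 are mutually consistent (residuals ≈ 0); Receiver 3 is off by 27.2 km.

Receiver 3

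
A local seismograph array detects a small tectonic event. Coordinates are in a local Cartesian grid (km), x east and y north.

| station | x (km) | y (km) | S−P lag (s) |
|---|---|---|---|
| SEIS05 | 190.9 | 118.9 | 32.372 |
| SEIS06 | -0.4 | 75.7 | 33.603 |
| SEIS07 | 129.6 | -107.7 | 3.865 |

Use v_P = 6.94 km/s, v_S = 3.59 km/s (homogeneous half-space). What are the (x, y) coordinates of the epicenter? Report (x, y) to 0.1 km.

x ≈ 155.9 km, y ≈ -119.3 km

Distance from S−P lag: d = Δt · v_P v_S / (v_P − v_S) = Δt · (6.94·3.59)/(6.94−3.59) ≈ 7.4372·Δt.
So d_SEIS05 = 240.76, d_SEIS06 = 249.91, d_SEIS07 = 28.74 km.
Circle about each station: (x − 190.9)² + (y − 118.9)² = 240.76²; (x + 0.4)² + (y − 75.7)² = 249.91²; (x − 129.6)² + (y + 107.7)² = 28.74².
Subtracting pairs of circle equations eliminates x²+y² and gives linear equations (the radical axes):
-382.6 x − 86.4 y = -49339.00
-122.6 x − 453.2 y = 34954.82
Solving the 2×2 system: x ≈ 155.9, y ≈ -119.3 km.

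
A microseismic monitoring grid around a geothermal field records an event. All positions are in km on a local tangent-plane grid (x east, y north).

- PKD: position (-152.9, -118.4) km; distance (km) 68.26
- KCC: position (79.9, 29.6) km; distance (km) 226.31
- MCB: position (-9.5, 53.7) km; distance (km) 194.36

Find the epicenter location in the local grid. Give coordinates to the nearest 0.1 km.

Circle about each station: (x + 152.9)² + (y + 118.4)² = 68.26²; (x − 79.9)² + (y − 29.6)² = 226.31²; (x + 9.5)² + (y − 53.7)² = 194.36².
Subtracting the PKD equation from the KCC and MCB equations removes the quadratic terms:
465.6 x + 296.0 y = -76693.59
286.8 x + 344.2 y = -67539.41
Solving the 2×2 system: x ≈ -85.0, y ≈ -125.4 km.

-85.0 km east, -125.4 km north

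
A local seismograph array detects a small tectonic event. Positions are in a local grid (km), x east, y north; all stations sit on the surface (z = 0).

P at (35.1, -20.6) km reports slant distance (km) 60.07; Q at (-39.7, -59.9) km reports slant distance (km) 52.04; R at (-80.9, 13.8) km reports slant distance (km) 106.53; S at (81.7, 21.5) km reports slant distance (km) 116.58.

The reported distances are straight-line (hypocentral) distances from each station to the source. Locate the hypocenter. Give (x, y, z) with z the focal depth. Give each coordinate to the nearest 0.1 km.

x ≈ -3.3 km, y ≈ -49.8 km, depth ≈ 35.8 km

Each station gives a sphere (x−x_i)² + (y−y_i)² + z² = d_i² (stations at z=0).
Subtracting the P sphere from Q and R: z² cancels, leaving linear equations in x and y:
-149.6 x − 78.6 y = 4407.97
-232.0 x + 68.8 y = -2661.36
Solving: x ≈ -3.298, y ≈ -49.804 km (keep extra digits for the depth step; rounded: -3.3, -49.8).
Then from the P sphere: z² = 60.07² − (x − 35.1)² − (y + 20.6)² with x = -3.298, y = -49.804, so z ≈ 35.793 ≈ 35.8 km.
Check against S (with the unrounded solution): distance 116.58 ≈ 116.58 km. ✓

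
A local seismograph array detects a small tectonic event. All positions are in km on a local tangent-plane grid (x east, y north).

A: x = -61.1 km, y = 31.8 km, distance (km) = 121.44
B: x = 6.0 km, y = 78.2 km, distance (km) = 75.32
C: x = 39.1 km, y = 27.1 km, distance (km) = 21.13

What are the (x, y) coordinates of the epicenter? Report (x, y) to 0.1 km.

60.2 km east, 25.9 km north

Circle about each station: (x + 61.1)² + (y − 31.8)² = 121.44²; (x − 6.0)² + (y − 78.2)² = 75.32²; (x − 39.1)² + (y − 27.1)² = 21.13².
Subtracting the A equation from the B and C equations removes the quadratic terms:
134.2 x + 92.8 y = 10481.36
200.4 x − 9.4 y = 11819.97
Solving the 2×2 system: x ≈ 60.2, y ≈ 25.9 km.
Check against A (with the unrounded x, y): √((x + 61.1)²+(y − 31.8)²) = 121.44 ≈ 121.44 km. ✓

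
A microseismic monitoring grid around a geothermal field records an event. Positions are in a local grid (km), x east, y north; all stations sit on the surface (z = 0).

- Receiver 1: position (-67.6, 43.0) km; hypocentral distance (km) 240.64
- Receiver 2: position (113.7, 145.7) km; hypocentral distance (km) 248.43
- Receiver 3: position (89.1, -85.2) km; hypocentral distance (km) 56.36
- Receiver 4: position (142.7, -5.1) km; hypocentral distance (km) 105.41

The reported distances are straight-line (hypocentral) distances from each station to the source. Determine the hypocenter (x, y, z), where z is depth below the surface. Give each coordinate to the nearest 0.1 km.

Each station gives a sphere (x−x_i)² + (y−y_i)² + z² = d_i² (stations at z=0).
Subtracting the Receiver 1 sphere from Receiver 2 and Receiver 3: z² cancels, leaving linear equations in x and y:
362.6 x + 205.4 y = 23927.56
313.4 x − 256.4 y = 63510.25
Solving: x ≈ 121.899, y ≈ -98.701 km (keep extra digits for the depth step; rounded: 121.9, -98.7).
Then from the Receiver 1 sphere: z² = 240.64² − (x + 67.6)² − (y − 43.0)² with x = 121.899, y = -98.701, so z ≈ 43.801 ≈ 43.8 km.
Check against Receiver 4 (with the unrounded solution): distance 105.41 ≈ 105.41 km. ✓

x ≈ 121.9 km, y ≈ -98.7 km, depth ≈ 43.8 km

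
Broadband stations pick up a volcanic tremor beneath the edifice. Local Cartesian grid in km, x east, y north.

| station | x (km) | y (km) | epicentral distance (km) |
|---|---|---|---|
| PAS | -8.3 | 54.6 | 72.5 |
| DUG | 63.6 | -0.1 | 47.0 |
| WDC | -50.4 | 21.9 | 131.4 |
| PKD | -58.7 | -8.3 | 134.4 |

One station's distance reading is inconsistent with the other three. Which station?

Solve using three stations at a time. Using PAS, DUG, PKD (subtract circle equations pairwise → linear system) gives (x, y) ≈ (63.8, 47.0).
Distances from that point to each station vs reported:
  PAS: calculated 72.5 vs reported 72.5 → residual 0.0 km
  DUG: calculated 47.1 vs reported 47.0 → residual 0.1 km
  WDC: calculated 117.0 vs reported 131.4 → residual 14.4 km
  PKD: calculated 134.4 vs reported 134.4 → residual 0.0 km
PAS, DUG, PKD are mutually consistent (residuals ≈ 0); WDC is off by 14.4 km.

WDC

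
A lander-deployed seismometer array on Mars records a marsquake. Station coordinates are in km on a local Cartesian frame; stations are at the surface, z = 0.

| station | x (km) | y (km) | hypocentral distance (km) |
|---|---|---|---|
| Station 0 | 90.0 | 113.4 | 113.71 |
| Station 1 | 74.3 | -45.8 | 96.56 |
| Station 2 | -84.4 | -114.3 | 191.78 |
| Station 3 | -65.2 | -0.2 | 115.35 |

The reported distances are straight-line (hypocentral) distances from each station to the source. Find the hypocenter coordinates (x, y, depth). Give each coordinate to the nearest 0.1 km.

Each station gives a sphere (x−x_i)² + (y−y_i)² + z² = d_i² (stations at z=0).
Subtracting the Station 0 sphere from Station 1 and Station 2: z² cancels, leaving linear equations in x and y:
-31.4 x − 318.4 y = -9735.30
-348.8 x − 455.4 y = -24621.31
Solving: x ≈ 35.201, y ≈ 27.104 km (keep extra digits for the depth step; rounded: 35.2, 27.1).
Then from the Station 0 sphere: z² = 113.71² − (x − 90.0)² − (y − 113.4)² with x = 35.201, y = 27.104, so z ≈ 49.800 ≈ 49.8 km.
Check against Station 3 (with the unrounded solution): distance 115.35 ≈ 115.35 km. ✓

(35.2, 27.1, 49.8)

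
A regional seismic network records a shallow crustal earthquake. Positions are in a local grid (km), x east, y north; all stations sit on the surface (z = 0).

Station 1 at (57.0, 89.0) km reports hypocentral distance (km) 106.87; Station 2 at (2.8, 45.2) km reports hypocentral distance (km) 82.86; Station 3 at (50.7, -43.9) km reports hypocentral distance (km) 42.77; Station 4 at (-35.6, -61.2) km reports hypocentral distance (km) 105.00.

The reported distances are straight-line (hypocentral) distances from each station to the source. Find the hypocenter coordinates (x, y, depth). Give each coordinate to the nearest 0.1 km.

x ≈ 53.0 km, y ≈ -13.5 km, depth ≈ 30.0 km

Each station gives a sphere (x−x_i)² + (y−y_i)² + z² = d_i² (stations at z=0).
Subtracting the Station 1 sphere from Station 2 and Station 3: z² cancels, leaving linear equations in x and y:
-108.4 x − 87.6 y = -4563.70
-12.6 x − 265.8 y = 2919.62
Solving: x ≈ 53.008, y ≈ -13.497 km (keep extra digits for the depth step; rounded: 53.0, -13.5).
Then from the Station 1 sphere: z² = 106.87² − (x − 57.0)² − (y − 89.0)² with x = 53.008, y = -13.497, so z ≈ 29.994 ≈ 30.0 km.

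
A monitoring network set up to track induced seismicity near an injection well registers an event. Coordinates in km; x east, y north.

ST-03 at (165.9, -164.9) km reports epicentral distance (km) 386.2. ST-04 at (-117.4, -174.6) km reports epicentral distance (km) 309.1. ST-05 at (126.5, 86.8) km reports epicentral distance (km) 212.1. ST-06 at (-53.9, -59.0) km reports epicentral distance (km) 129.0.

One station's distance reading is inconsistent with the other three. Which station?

Solve using three stations at a time. Using ST-03, ST-04, ST-05 (subtract circle equations pairwise → linear system) gives (x, y) ≈ (-80.7, 132.4).
Distances from that point to each station vs reported:
  ST-03: calculated 386.2 vs reported 386.2 → residual 0.0 km
  ST-04: calculated 309.1 vs reported 309.1 → residual 0.0 km
  ST-05: calculated 212.2 vs reported 212.1 → residual 0.1 km
  ST-06: calculated 193.2 vs reported 129.0 → residual 64.2 km
ST-03, ST-04, ST-05 are mutually consistent (residuals ≈ 0); ST-06 is off by 64.2 km.

ST-06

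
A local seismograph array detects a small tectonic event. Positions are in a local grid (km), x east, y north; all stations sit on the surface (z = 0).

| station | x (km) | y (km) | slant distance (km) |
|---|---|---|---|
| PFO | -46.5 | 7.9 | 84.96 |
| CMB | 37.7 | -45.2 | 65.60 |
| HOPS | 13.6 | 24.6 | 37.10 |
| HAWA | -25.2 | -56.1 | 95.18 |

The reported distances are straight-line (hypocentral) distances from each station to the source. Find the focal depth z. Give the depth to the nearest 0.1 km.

Each station gives a sphere (x−x_i)² + (y−y_i)² + z² = d_i² (stations at z=0).
Subtracting the PFO sphere from CMB and HOPS: z² cancels, leaving linear equations in x and y:
168.4 x − 106.2 y = 4154.51
120.2 x + 33.4 y = 4407.25
Solving: x ≈ 32.997, y ≈ 13.203 km (keep extra digits for the depth step; rounded: 33.0, 13.2).
Then from the PFO sphere: z² = 84.96² − (x + 46.5)² − (y − 7.9)² with x = 32.997, y = 13.203, so z ≈ 29.501 ≈ 29.5 km.

z ≈ 29.5 km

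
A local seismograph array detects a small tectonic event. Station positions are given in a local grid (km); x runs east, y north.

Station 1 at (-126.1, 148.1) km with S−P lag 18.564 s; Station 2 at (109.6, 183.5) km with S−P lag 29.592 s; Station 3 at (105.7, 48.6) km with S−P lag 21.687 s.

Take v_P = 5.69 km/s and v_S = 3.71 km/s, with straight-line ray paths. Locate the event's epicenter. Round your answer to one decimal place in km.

(-104.1, -48.6)

Distance from S−P lag: d = Δt · v_P v_S / (v_P − v_S) = Δt · (5.69·3.71)/(5.69−3.71) ≈ 10.6616·Δt.
So d_Station 1 = 197.92, d_Station 2 = 315.50, d_Station 3 = 231.22 km.
Circle about each station: (x + 126.1)² + (y − 148.1)² = 197.92²; (x − 109.6)² + (y − 183.5)² = 315.50²; (x − 105.7)² + (y − 48.6)² = 231.22².
Subtracting pairs of circle equations eliminates x²+y² and gives linear equations (the radical axes):
471.4 x + 70.8 y = -52518.33
463.6 x − 199.0 y = -38590.73
Solving the 2×2 system: x ≈ -104.1, y ≈ -48.6 km.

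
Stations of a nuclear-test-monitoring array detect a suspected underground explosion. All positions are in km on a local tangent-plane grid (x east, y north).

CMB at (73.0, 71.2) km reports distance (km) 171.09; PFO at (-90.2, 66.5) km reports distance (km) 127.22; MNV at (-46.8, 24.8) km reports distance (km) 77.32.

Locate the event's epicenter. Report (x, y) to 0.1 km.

-45.2 km east, -52.5 km north

Circle about each station: (x − 73.0)² + (y − 71.2)² = 171.09²; (x + 90.2)² + (y − 66.5)² = 127.22²; (x + 46.8)² + (y − 24.8)² = 77.32².
Subtracting the CMB equation from the PFO and MNV equations removes the quadratic terms:
-326.4 x − 9.4 y = 15246.71
-239.6 x − 92.8 y = 15700.25
Solving the 2×2 system: x ≈ -45.2, y ≈ -52.5 km.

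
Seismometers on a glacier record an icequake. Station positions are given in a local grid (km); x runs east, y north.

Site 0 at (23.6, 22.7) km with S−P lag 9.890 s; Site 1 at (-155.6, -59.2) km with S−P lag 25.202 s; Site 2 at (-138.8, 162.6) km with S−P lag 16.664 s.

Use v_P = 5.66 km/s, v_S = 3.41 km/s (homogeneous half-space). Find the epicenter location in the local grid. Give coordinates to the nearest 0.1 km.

Distance from S−P lag: d = Δt · v_P v_S / (v_P − v_S) = Δt · (5.66·3.41)/(5.66−3.41) ≈ 8.5780·Δt.
So d_Site 0 = 84.84, d_Site 1 = 216.18, d_Site 2 = 142.94 km.
Circle about each station: (x − 23.6)² + (y − 22.7)² = 84.84²; (x + 155.6)² + (y + 59.2)² = 216.18²; (x + 138.8)² + (y − 162.6)² = 142.94².
Subtracting the Site 0 equation from the Site 1 and Site 2 equations removes the quadratic terms:
-358.4 x − 163.8 y = -12892.22
-324.8 x + 279.8 y = 31397.93
Solving the 2×2 system: x ≈ -10.0, y ≈ 100.6 km.

x ≈ -10.0 km, y ≈ 100.6 km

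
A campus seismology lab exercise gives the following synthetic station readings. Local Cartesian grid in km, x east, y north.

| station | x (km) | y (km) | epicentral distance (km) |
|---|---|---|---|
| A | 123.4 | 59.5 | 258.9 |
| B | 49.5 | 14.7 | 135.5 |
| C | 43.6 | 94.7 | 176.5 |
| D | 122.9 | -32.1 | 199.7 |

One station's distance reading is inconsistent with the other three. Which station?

A

Solve using three stations at a time. Using B, C, D (subtract circle equations pairwise → linear system) gives (x, y) ≈ (-76.7, -34.3).
Distances from that point to each station vs reported:
  A: calculated 221.1 vs reported 258.9 → residual 37.8 km
  B: calculated 135.4 vs reported 135.5 → residual 0.1 km
  C: calculated 176.4 vs reported 176.5 → residual 0.1 km
  D: calculated 199.7 vs reported 199.7 → residual 0.0 km
B, C, D are mutually consistent (residuals ≈ 0); A is off by 37.8 km.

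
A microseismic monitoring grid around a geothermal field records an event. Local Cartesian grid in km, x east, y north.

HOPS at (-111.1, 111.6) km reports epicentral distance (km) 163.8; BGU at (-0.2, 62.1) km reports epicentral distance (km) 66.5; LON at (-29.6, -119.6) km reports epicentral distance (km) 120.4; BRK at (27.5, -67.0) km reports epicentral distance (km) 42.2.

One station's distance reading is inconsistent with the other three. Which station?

Solve using three stations at a time. Using HOPS, BGU, LON (subtract circle equations pairwise → linear system) gives (x, y) ≈ (4.7, -4.2).
Distances from that point to each station vs reported:
  HOPS: calculated 163.8 vs reported 163.8 → residual 0.0 km
  BGU: calculated 66.5 vs reported 66.5 → residual 0.0 km
  LON: calculated 120.4 vs reported 120.4 → residual 0.0 km
  BRK: calculated 66.8 vs reported 42.2 → residual 24.6 km
HOPS, BGU, LON are mutually consistent (residuals ≈ 0); BRK is off by 24.6 km.

BRK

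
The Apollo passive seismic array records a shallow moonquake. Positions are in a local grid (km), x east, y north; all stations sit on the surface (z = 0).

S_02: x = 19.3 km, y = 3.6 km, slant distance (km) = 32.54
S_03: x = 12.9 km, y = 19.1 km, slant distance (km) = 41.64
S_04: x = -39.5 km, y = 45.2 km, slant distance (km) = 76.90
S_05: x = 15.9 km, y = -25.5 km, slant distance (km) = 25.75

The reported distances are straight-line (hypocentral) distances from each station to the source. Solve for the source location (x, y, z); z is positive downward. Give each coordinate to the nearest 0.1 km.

Each station gives a sphere (x−x_i)² + (y−y_i)² + z² = d_i² (stations at z=0).
Subtracting the S_02 sphere from S_03 and S_04: z² cancels, leaving linear equations in x and y:
-12.8 x + 31.0 y = -529.27
-117.6 x + 83.2 y = -1636.92
Solving: x ≈ 2.600, y ≈ -16.000 km (keep extra digits for the depth step; rounded: 2.6, -16.0).
Then from the S_02 sphere: z² = 32.54² − (x − 19.3)² − (y − 3.6)² with x = 2.600, y = -16.000, so z ≈ 19.895 ≈ 19.9 km.

x ≈ 2.6 km, y ≈ -16.0 km, depth ≈ 19.9 km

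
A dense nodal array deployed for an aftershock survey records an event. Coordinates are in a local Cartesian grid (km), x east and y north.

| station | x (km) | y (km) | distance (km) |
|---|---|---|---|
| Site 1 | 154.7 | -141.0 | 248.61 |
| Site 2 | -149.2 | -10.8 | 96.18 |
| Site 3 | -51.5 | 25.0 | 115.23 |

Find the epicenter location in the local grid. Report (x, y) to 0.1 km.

Circle about each station: (x − 154.7)² + (y + 141.0)² = 248.61²; (x + 149.2)² + (y + 10.8)² = 96.18²; (x + 51.5)² + (y − 25.0)² = 115.23².
Subtracting the Site 1 equation from the Site 2 and Site 3 equations removes the quadratic terms:
-607.8 x + 260.4 y = 31120.53
-412.4 x + 332.0 y = 7993.14
Solving the 2×2 system: x ≈ -87.4, y ≈ -84.5 km.

(-87.4, -84.5)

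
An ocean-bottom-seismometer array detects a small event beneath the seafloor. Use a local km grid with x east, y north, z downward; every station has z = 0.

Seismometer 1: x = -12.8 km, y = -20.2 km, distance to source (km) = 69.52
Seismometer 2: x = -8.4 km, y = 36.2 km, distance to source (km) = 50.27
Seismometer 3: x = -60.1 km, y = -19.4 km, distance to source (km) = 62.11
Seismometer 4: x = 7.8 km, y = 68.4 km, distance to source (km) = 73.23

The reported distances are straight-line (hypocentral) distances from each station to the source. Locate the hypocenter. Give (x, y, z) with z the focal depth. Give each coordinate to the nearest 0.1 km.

Each station gives a sphere (x−x_i)² + (y−y_i)² + z² = d_i² (stations at z=0).
Subtracting the Seismometer 1 sphere from Seismometer 2 and Seismometer 3: z² cancels, leaving linear equations in x and y:
8.8 x + 112.8 y = 3115.08
-94.6 x + 1.6 y = 4391.87
Solving: x ≈ -45.898, y ≈ 31.197 km (keep extra digits for the depth step; rounded: -45.9, 31.2).
Then from the Seismometer 1 sphere: z² = 69.52² − (x + 12.8)² − (y + 20.2)² with x = -45.898, y = 31.197, so z ≈ 33.104 ≈ 33.1 km.
Check against Seismometer 4 (with the unrounded solution): distance 73.24 ≈ 73.23 km. ✓

x ≈ -45.9 km, y ≈ 31.2 km, depth ≈ 33.1 km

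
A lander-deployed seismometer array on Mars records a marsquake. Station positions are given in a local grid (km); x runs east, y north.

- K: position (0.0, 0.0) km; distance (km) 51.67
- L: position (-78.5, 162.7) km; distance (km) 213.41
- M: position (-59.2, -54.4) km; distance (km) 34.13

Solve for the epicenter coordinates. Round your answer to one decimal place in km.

Circle about each station: x² + y² = 51.67²; (x + 78.5)² + (y − 162.7)² = 213.41²; (x + 59.2)² + (y + 54.4)² = 34.13².
Subtracting the K equation from the L and M equations removes the quadratic terms:
-157.0 x + 325.4 y = -10240.50
-118.4 x − 108.8 y = 7968.93
Solving the 2×2 system: x ≈ -26.6, y ≈ -44.3 km.

(-26.6, -44.3)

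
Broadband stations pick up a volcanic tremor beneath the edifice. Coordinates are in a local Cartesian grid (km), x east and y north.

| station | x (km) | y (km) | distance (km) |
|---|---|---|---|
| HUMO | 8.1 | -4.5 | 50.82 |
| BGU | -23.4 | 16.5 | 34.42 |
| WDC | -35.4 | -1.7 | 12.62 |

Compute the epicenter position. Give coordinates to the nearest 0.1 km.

Circle about each station: (x − 8.1)² + (y + 4.5)² = 50.82²; (x + 23.4)² + (y − 16.5)² = 34.42²; (x + 35.4)² + (y + 1.7)² = 12.62².
Subtracting the HUMO equation from the BGU and WDC equations removes the quadratic terms:
-63.0 x + 42.0 y = 2131.89
-87.0 x + 5.6 y = 3593.60
Solving the 2×2 system: x ≈ -42.1, y ≈ -12.4 km.
Check against HUMO (with the unrounded x, y): √((x − 8.1)²+(y + 4.5)²) = 50.82 ≈ 50.82 km. ✓

-42.1 km east, -12.4 km north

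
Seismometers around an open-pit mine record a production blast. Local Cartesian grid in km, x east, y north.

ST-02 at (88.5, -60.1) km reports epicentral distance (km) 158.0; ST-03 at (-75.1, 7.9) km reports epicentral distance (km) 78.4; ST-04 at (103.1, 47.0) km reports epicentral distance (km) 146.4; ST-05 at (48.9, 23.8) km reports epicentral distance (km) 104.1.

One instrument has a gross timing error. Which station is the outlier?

ST-02

Solve using three stations at a time. Using ST-03, ST-04, ST-05 (subtract circle equations pairwise → linear system) gives (x, y) ≈ (-40.0, 78.0).
Distances from that point to each station vs reported:
  ST-02: calculated 188.6 vs reported 158.0 → residual 30.6 km
  ST-03: calculated 78.4 vs reported 78.4 → residual 0.0 km
  ST-04: calculated 146.4 vs reported 146.4 → residual 0.0 km
  ST-05: calculated 104.1 vs reported 104.1 → residual 0.0 km
ST-03, ST-04, ST-05 are mutually consistent (residuals ≈ 0); ST-02 is off by 30.6 km.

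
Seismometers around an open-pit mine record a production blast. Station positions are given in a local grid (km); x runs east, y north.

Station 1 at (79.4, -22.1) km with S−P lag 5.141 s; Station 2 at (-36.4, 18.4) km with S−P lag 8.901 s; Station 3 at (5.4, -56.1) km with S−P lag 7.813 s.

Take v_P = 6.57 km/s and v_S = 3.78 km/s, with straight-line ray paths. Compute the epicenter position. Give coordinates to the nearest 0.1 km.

Distance from S−P lag: d = Δt · v_P v_S / (v_P − v_S) = Δt · (6.57·3.78)/(6.57−3.78) ≈ 8.9013·Δt.
So d_Station 1 = 45.76, d_Station 2 = 79.23, d_Station 3 = 69.55 km.
Circle about each station: (x − 79.4)² + (y + 22.1)² = 45.76²; (x + 36.4)² + (y − 18.4)² = 79.23²; (x − 5.4)² + (y + 56.1)² = 69.55².
Subtracting the Station 1 equation from the Station 2 and Station 3 equations removes the quadratic terms:
-231.6 x + 81.0 y = -9312.67
-148.0 x − 68.0 y = -6359.62
Solving the 2×2 system: x ≈ 41.4, y ≈ 3.4 km.

x ≈ 41.4 km, y ≈ 3.4 km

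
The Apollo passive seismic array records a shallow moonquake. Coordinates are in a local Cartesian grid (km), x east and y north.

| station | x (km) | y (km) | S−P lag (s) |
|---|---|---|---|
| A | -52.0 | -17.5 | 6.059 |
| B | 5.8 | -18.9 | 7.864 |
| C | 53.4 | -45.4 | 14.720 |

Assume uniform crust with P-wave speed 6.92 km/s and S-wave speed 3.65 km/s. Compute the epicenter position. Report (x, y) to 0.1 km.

-35.0 km east, 26.1 km north

Distance from S−P lag: d = Δt · v_P v_S / (v_P − v_S) = Δt · (6.92·3.65)/(6.92−3.65) ≈ 7.7242·Δt.
So d_A = 46.80, d_B = 60.74, d_C = 113.70 km.
Circle about each station: (x + 52.0)² + (y + 17.5)² = 46.80²; (x − 5.8)² + (y + 18.9)² = 60.74²; (x − 53.4)² + (y + 45.4)² = 113.70².
Subtracting pairs of circle equations eliminates x²+y² and gives linear equations (the radical axes):
115.6 x − 2.8 y = -4118.51
210.8 x − 55.8 y = -8834.98
Solving the 2×2 system: x ≈ -35.0, y ≈ 26.1 km.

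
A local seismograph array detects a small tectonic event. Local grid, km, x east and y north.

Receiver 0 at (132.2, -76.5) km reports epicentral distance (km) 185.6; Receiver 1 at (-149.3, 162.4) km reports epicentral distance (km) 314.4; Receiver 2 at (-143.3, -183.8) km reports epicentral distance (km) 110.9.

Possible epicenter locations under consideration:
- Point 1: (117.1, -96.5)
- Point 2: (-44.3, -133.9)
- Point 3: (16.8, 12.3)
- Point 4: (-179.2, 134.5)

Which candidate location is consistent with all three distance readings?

Point 2

For each candidate, compare |candidate − station| to the reported distance:
Point 1: residuals Receiver 0 160.5, Receiver 1 57.1, Receiver 2 163.7 → max 163.7 km
Point 2: residuals Receiver 0 0.0, Receiver 1 0.0, Receiver 2 0.0 → max 0.0 km
Point 3: residuals Receiver 0 40.0, Receiver 1 90.5, Receiver 2 142.3 → max 142.3 km
Point 4: residuals Receiver 0 190.6, Receiver 1 273.5, Receiver 2 209.4 → max 273.5 km
Only Point 2 has all residuals ≈ 0.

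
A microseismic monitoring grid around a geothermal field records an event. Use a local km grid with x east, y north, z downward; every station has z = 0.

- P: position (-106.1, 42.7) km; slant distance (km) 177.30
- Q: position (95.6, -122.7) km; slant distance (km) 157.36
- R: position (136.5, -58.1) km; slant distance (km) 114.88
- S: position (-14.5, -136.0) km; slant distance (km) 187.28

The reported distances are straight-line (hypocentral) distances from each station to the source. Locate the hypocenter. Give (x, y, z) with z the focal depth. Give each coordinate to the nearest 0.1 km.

(68.2, 29.4, 29.6)

Each station gives a sphere (x−x_i)² + (y−y_i)² + z² = d_i² (stations at z=0).
Subtracting the P sphere from Q and R: z² cancels, leaving linear equations in x and y:
403.4 x − 330.8 y = 17787.27
485.2 x − 201.6 y = 27165.24
Solving: x ≈ 68.205, y ≈ 29.403 km (keep extra digits for the depth step; rounded: 68.2, 29.4).
Then from the P sphere: z² = 177.30² − (x + 106.1)² − (y − 42.7)² with x = 68.205, y = 29.403, so z ≈ 29.601 ≈ 29.6 km.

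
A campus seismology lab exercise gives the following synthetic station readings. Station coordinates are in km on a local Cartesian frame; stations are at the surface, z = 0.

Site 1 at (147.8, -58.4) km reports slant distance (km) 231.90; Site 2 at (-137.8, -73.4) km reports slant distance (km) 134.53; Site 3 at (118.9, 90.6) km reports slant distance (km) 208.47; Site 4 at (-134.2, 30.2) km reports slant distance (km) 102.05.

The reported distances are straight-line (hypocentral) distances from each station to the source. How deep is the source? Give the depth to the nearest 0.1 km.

Each station gives a sphere (x−x_i)² + (y−y_i)² + z² = d_i² (stations at z=0).
Subtracting the Site 1 sphere from Site 2 and Site 3: z² cancels, leaving linear equations in x and y:
-571.2 x − 30.0 y = 34800.29
-57.8 x + 298.0 y = 7408.04
Solving: x ≈ -61.603, y ≈ 12.911 km (keep extra digits for the depth step; rounded: -61.6, 12.9).
Then from the Site 1 sphere: z² = 231.90² − (x − 147.8)² − (y + 58.4)² with x = -61.603, y = 12.911, so z ≈ 69.590 ≈ 69.6 km.

depth ≈ 69.6 km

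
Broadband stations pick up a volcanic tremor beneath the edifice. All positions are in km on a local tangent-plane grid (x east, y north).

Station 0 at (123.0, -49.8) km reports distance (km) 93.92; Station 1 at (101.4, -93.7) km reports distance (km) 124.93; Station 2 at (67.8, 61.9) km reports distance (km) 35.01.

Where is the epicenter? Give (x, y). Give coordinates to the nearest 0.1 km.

x ≈ 68.8 km, y ≈ 26.9 km

Circle about each station: (x − 123.0)² + (y + 49.8)² = 93.92²; (x − 101.4)² + (y + 93.7)² = 124.93²; (x − 67.8)² + (y − 61.9)² = 35.01².
Subtracting pairs of circle equations eliminates x²+y² and gives linear equations (the radical axes):
-43.2 x − 87.8 y = -5333.93
-110.4 x + 223.4 y = -1585.32
Solving the 2×2 system: x ≈ 68.8, y ≈ 26.9 km.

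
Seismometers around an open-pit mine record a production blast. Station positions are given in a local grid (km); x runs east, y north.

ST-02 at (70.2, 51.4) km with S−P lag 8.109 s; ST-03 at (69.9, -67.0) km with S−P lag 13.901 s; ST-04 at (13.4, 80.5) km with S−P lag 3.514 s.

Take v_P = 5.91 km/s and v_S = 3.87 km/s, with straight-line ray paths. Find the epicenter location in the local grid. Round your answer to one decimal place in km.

Distance from S−P lag: d = Δt · v_P v_S / (v_P − v_S) = Δt · (5.91·3.87)/(5.91−3.87) ≈ 11.2116·Δt.
So d_ST-02 = 90.92, d_ST-03 = 155.85, d_ST-04 = 39.40 km.
Circle about each station: (x − 70.2)² + (y − 51.4)² = 90.92²; (x − 69.9)² + (y + 67.0)² = 155.85²; (x − 13.4)² + (y − 80.5)² = 39.40².
Subtracting pairs of circle equations eliminates x²+y² and gives linear equations (the radical axes):
-0.6 x − 236.8 y = -14217.77
-113.6 x + 58.2 y = 5803.90
Solving the 2×2 system: x ≈ -20.3, y ≈ 60.1 km.

-20.3 km east, 60.1 km north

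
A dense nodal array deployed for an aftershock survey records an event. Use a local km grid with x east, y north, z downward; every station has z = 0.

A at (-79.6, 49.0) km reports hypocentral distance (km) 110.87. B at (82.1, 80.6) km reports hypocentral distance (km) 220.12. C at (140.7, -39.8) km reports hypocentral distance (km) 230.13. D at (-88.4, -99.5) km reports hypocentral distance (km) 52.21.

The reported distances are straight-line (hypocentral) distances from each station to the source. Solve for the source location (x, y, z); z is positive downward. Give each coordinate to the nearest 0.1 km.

x ≈ -86.7 km, y ≈ -57.3 km, depth ≈ 30.7 km

Each station gives a sphere (x−x_i)² + (y−y_i)² + z² = d_i² (stations at z=0).
Subtracting the A sphere from B and C: z² cancels, leaving linear equations in x and y:
323.4 x + 63.2 y = -31661.05
440.6 x − 177.6 y = -28024.29
Solving: x ≈ -86.702, y ≈ -57.302 km (keep extra digits for the depth step; rounded: -86.7, -57.3).
Then from the A sphere: z² = 110.87² − (x + 79.6)² − (y − 49.0)² with x = -86.702, y = -57.302, so z ≈ 30.686 ≈ 30.7 km.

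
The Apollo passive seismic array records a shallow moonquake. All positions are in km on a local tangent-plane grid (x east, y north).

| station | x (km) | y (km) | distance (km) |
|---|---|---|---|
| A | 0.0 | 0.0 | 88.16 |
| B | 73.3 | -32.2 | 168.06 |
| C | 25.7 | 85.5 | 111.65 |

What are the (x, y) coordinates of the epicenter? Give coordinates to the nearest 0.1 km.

Circle about each station: x² + y² = 88.16²; (x − 73.3)² + (y + 32.2)² = 168.06²; (x − 25.7)² + (y − 85.5)² = 111.65².
Subtracting pairs of circle equations eliminates x²+y² and gives linear equations (the radical axes):
146.6 x − 64.4 y = -14062.25
51.4 x + 171.0 y = 3277.20
Solving the 2×2 system: x ≈ -77.3, y ≈ 42.4 km.

-77.3 km east, 42.4 km north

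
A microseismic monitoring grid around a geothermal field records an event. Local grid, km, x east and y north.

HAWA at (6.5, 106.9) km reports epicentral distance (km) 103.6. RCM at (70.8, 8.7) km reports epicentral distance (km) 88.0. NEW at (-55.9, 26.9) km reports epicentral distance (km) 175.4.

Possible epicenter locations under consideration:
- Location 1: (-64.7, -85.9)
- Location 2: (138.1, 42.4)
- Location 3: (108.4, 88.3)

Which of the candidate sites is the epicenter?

Location 3

For each candidate, compare |candidate − station| to the reported distance:
Location 1: residuals HAWA 101.9, RCM 77.3, NEW 62.3 → max 101.9 km
Location 2: residuals HAWA 43.0, RCM 12.7, NEW 19.2 → max 43.0 km
Location 3: residuals HAWA 0.0, RCM 0.0, NEW 0.0 → max 0.0 km
Only Location 3 has all residuals ≈ 0.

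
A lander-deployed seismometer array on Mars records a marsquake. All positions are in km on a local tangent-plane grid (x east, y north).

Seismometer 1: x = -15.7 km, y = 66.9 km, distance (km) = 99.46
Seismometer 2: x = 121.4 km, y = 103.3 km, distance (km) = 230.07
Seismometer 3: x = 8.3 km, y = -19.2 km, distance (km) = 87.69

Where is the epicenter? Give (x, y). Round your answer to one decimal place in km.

-78.9 km east, -9.9 km north

Circle about each station: (x + 15.7)² + (y − 66.9)² = 99.46²; (x − 121.4)² + (y − 103.3)² = 230.07²; (x − 8.3)² + (y + 19.2)² = 87.69².
Subtracting pairs of circle equations eliminates x²+y² and gives linear equations (the radical axes):
274.2 x + 72.8 y = -22353.16
48.0 x − 172.2 y = -2081.81
Solving the 2×2 system: x ≈ -78.9, y ≈ -9.9 km.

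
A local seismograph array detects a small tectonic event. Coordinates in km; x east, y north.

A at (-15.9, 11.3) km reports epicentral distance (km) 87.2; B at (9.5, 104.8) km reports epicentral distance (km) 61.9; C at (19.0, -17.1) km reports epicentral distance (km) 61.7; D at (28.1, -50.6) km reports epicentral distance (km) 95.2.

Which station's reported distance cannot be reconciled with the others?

A

Solve using three stations at a time. Using B, C, D (subtract circle equations pairwise → linear system) gives (x, y) ≈ (22.9, 44.4).
Distances from that point to each station vs reported:
  A: calculated 51.0 vs reported 87.2 → residual 36.2 km
  B: calculated 61.8 vs reported 61.9 → residual 0.1 km
  C: calculated 61.6 vs reported 61.7 → residual 0.1 km
  D: calculated 95.2 vs reported 95.2 → residual 0.0 km
B, C, D are mutually consistent (residuals ≈ 0); A is off by 36.2 km.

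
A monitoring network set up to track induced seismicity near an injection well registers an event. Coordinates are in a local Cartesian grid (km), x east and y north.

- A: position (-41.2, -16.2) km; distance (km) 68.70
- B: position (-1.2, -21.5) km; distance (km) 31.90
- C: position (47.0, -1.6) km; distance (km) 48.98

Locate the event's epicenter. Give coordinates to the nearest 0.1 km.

Circle about each station: (x + 41.2)² + (y + 16.2)² = 68.70²; (x + 1.2)² + (y + 21.5)² = 31.90²; (x − 47.0)² + (y + 1.6)² = 48.98².
Subtracting the A equation from the B and C equations removes the quadratic terms:
80.0 x − 10.6 y = 2205.89
176.4 x + 29.2 y = 2572.33
Solving the 2×2 system: x ≈ 21.8, y ≈ -43.6 km.
Check against A (with the unrounded x, y): √((x + 41.2)²+(y + 16.2)²) = 68.69 ≈ 68.70 km. ✓

21.8 km east, -43.6 km north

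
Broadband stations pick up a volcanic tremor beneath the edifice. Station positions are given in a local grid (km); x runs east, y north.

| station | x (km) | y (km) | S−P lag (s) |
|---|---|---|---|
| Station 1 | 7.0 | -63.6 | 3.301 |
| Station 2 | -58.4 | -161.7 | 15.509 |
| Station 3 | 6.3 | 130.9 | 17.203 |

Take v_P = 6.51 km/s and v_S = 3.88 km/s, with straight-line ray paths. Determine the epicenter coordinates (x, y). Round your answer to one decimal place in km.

Distance from S−P lag: d = Δt · v_P v_S / (v_P − v_S) = Δt · (6.51·3.88)/(6.51−3.88) ≈ 9.6041·Δt.
So d_Station 1 = 31.70, d_Station 2 = 148.95, d_Station 3 = 165.22 km.
Circle about each station: (x − 7.0)² + (y + 63.6)² = 31.70²; (x + 58.4)² + (y + 161.7)² = 148.95²; (x − 6.3)² + (y − 130.9)² = 165.22².
Subtracting pairs of circle equations eliminates x²+y² and gives linear equations (the radical axes):
-130.8 x − 196.2 y = 4282.28
-1.4 x + 389.0 y = -13212.22
Solving the 2×2 system: x ≈ 18.1, y ≈ -33.9 km.

18.1 km east, -33.9 km north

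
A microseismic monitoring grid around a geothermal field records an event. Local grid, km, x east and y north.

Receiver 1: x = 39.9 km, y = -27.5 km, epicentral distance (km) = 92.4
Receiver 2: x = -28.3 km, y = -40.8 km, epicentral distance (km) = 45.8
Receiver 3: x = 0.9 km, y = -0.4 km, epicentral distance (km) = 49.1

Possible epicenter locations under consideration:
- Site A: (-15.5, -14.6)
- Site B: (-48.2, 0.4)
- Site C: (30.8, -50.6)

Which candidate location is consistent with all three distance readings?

For each candidate, compare |candidate − station| to the reported distance:
Site A: residuals Receiver 1 35.5, Receiver 2 16.6, Receiver 3 27.4 → max 35.5 km
Site B: residuals Receiver 1 0.0, Receiver 2 0.0, Receiver 3 0.0 → max 0.0 km
Site C: residuals Receiver 1 67.6, Receiver 2 14.1, Receiver 3 9.3 → max 67.6 km
Only Site B has all residuals ≈ 0.

Site B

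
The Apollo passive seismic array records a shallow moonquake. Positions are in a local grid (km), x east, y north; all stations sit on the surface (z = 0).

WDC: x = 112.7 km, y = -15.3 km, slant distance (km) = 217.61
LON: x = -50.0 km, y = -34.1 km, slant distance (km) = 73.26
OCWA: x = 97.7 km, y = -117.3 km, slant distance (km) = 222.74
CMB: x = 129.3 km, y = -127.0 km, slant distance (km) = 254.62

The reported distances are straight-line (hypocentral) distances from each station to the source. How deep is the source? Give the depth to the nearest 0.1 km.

Each station gives a sphere (x−x_i)² + (y−y_i)² + z² = d_i² (stations at z=0).
Subtracting the WDC sphere from LON and OCWA: z² cancels, leaving linear equations in x and y:
-325.4 x − 37.6 y = 32714.51
-30.0 x − 204.0 y = 8110.20
Solving: x ≈ -97.601, y ≈ -25.403 km (keep extra digits for the depth step; rounded: -97.6, -25.4).
Then from the WDC sphere: z² = 217.61² − (x − 112.7)² − (y + 15.3)² with x = -97.601, y = -25.403, so z ≈ 55.005 ≈ 55.0 km.
Check against CMB (with the unrounded solution): distance 254.62 ≈ 254.62 km. ✓

z ≈ 55.0 km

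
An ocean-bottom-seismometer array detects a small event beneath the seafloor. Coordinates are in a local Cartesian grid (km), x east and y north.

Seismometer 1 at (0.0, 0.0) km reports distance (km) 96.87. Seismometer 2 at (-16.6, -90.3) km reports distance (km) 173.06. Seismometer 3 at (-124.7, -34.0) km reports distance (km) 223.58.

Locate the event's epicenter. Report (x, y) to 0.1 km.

Circle about each station: x² + y² = 96.87²; (x + 16.6)² + (y + 90.3)² = 173.06²; (x + 124.7)² + (y + 34.0)² = 223.58².
Subtracting pairs of circle equations eliminates x²+y² and gives linear equations (the radical axes):
-33.2 x − 180.6 y = -12136.32
-249.4 x − 68.0 y = -23898.13
Solving the 2×2 system: x ≈ 81.6, y ≈ 52.2 km.

81.6 km east, 52.2 km north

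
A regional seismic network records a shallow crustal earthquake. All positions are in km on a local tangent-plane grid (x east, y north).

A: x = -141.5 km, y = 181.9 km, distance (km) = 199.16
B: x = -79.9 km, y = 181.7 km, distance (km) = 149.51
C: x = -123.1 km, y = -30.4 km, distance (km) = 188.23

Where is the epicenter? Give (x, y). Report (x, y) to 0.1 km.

29.5 km east, 79.8 km north

Circle about each station: (x + 141.5)² + (y − 181.9)² = 199.16²; (x + 79.9)² + (y − 181.7)² = 149.51²; (x + 123.1)² + (y + 30.4)² = 188.23².
Subtracting pairs of circle equations eliminates x²+y² and gives linear equations (the radical axes):
123.2 x − 0.4 y = 3600.51
36.8 x − 424.6 y = -32797.92
Solving the 2×2 system: x ≈ 29.5, y ≈ 79.8 km.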